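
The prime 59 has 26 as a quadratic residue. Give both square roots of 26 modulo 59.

12, 47

Since 59 ≡ 3 (mod 4), a square root of 26 is 26^((59+1)/4) = 26^15 mod 59.
Repeated squaring: 26^2≡27, 26^4≡21, 26^8≡28 (mod 59).
26^15 = 26^(8+4+2+1) ≡ 12 (mod 59).
Check: 12² = 144 ≡ 26 (mod 59). The two roots are 12 and 47.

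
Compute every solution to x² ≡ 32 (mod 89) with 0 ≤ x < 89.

11, 78

89 ≡ 1 (mod 4), so we find a root by search.
Trying successive values, 11² = 121 ≡ 32 (mod 89). The other root is 89 − 11 = 78.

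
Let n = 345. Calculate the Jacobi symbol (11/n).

1

Reciprocity: 11 ≡ 3 and 345 ≡ 1 (mod 4), so (11/345) = +(345/11).
Reduce top mod 11: now compute (4/11).
Pull out 2^2: since 11 ≡ 3 (mod 8), (2/11) = -1, so (2/11)^2 = +1.
Reached (1/11) = 1. Collecting the sign flips along the way, the symbol is +1.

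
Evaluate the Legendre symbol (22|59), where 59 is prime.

Euler's criterion: (22/59) ≡ 22^29 (mod 59).
22^2 ≡ 12 (mod 59)
22^4 ≡ 26 (mod 59)
22^8 ≡ 27 (mod 59)
22^16 ≡ 21 (mod 59)
22^29 = 22^(16+8+4+1) ≡ 1 (mod 59).
Result is 1, so (22/59) = 1.

1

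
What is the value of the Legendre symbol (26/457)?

Pull out 2: since 457 ≡ 1 (mod 8), (2/457) = +1.
Reciprocity: 13 ≡ 1 and 457 ≡ 1 (mod 4), so (13/457) = +(457/13).
Reduce top mod 13: now compute (2/13).
Pull out 2: since 13 ≡ 5 (mod 8), (2/13) = -1.
Reached (1/13) = 1. Collecting the sign flips along the way, the symbol is -1.

-1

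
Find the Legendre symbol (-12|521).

-1

Euler's criterion: (-12/521) ≡ 509^260 (mod 521).
509^2 ≡ 144 (mod 521)
509^4 ≡ 417 (mod 521)
509^8 ≡ 396 (mod 521)
509^16 ≡ 516 (mod 521)
509^32 ≡ 25 (mod 521)
509^64 ≡ 104 (mod 521)
509^128 ≡ 396 (mod 521)
509^256 ≡ 516 (mod 521)
509^260 = 509^(256+4) ≡ 520 (mod 521).
Result is 520 ≡ −1, so (-12/521) = −1.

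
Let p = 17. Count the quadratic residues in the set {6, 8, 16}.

(6/17) = -1 → non-residue.
(8/17) = +1 → QR.
(16/17) = +1 → QR.
Total quadratic residues among the 3: 2.

2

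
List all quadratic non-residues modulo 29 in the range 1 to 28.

Square k = 1,…,14 (k and 29−k give the same square):
1²=1, 2²=4, 3²=9, 4²=16, 5²=25, 6²≡7, 7²≡20, 8²≡6, 9²≡23, 10²≡13, 11²≡5, 12²≡28, 13²≡24, 14²≡22 (mod 29).
The residues are {1, 4, 5, 6, 7, 9, 13, 16, 20, 22, 23, 24, 25, 28}; the non-residues are the remaining 14 nonzero classes.

2 3 8 10 11 12 14 15 17 18 19 21 26 27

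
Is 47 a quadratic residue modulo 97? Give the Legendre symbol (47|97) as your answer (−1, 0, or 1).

1

Reciprocity: 47 ≡ 3 and 97 ≡ 1 (mod 4), so (47/97) = +(97/47).
Reduce top mod 47: now compute (3/47).
Reciprocity: 3 ≡ 3 and 47 ≡ 3 (mod 4), so (3/47) = −(47/3).
Reduce top mod 3: now compute (2/3).
Pull out 2: since 3 ≡ 3 (mod 8), (2/3) = -1.
Reached (1/3) = 1. Collecting the sign flips along the way, the symbol is +1.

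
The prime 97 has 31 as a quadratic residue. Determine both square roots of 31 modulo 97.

15, 82

97 ≡ 1 (mod 4), so we find a root by search.
Trying successive values, 15² = 225 ≡ 31 (mod 97). The other root is 97 − 15 = 82.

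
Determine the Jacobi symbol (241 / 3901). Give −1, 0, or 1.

1

Reciprocity: 241 ≡ 1 and 3901 ≡ 1 (mod 4), so (241/3901) = +(3901/241).
Reduce top mod 241: now compute (45/241).
Reciprocity: 45 ≡ 1 and 241 ≡ 1 (mod 4), so (45/241) = +(241/45).
Reduce top mod 45: now compute (16/45).
Pull out 2^4: since 45 ≡ 5 (mod 8), (2/45) = -1, so (2/45)^4 = +1.
Reached (1/45) = 1. Collecting the sign flips along the way, the symbol is +1.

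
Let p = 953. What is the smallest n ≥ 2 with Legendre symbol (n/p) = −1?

3

(2/953) = +1, so 2 is a residue.
(3/953) = −1, so 3 is the smallest positive non-residue mod 953.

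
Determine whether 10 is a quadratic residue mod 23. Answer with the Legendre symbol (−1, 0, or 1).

-1

Pull out 2: since 23 ≡ 7 (mod 8), (2/23) = +1.
Reciprocity: 5 ≡ 1 and 23 ≡ 3 (mod 4), so (5/23) = +(23/5).
Reduce top mod 5: now compute (3/5).
Reciprocity: 3 ≡ 3 and 5 ≡ 1 (mod 4), so (3/5) = +(5/3).
Reduce top mod 3: now compute (2/3).
Pull out 2: since 3 ≡ 3 (mod 8), (2/3) = -1.
Reached (1/3) = 1. Collecting the sign flips along the way, the symbol is -1.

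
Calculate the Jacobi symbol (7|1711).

1

Reciprocity: 7 ≡ 3 and 1711 ≡ 3 (mod 4), so (7/1711) = −(1711/7).
Reduce top mod 7: now compute (3/7).
Reciprocity: 3 ≡ 3 and 7 ≡ 3 (mod 4), so (3/7) = −(7/3).
Reduce top mod 3: now compute (1/3).
Reached (1/3) = 1. Collecting the sign flips along the way, the symbol is +1.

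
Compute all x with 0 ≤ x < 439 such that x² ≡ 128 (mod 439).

Since 439 ≡ 3 (mod 4), a square root of 128 is 128^((439+1)/4) = 128^110 mod 439.
Repeated squaring: 128^2≡141, 128^4≡126, 128^8≡72, 128^16≡355, 128^32≡32, 128^64≡146 (mod 439).
128^110 = 128^(64+32+8+4+2) ≡ 271 (mod 439).
Check: 271² = 73441 ≡ 128 (mod 439). The two roots are 168 and 271.

168, 271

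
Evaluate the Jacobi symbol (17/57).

-1

Reciprocity: 17 ≡ 1 and 57 ≡ 1 (mod 4), so (17/57) = +(57/17).
Reduce top mod 17: now compute (6/17).
Pull out 2: since 17 ≡ 1 (mod 8), (2/17) = +1.
Reciprocity: 3 ≡ 3 and 17 ≡ 1 (mod 4), so (3/17) = +(17/3).
Reduce top mod 3: now compute (2/3).
Pull out 2: since 3 ≡ 3 (mod 8), (2/3) = -1.
Reached (1/3) = 1. Collecting the sign flips along the way, the symbol is -1.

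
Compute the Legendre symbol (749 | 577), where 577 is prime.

-1

Euler's criterion: (749/577) ≡ 172^288 (mod 577).
172^2 ≡ 157 (mod 577)
172^4 ≡ 415 (mod 577)
172^8 ≡ 279 (mod 577)
172^16 ≡ 523 (mod 577)
172^32 ≡ 31 (mod 577)
172^64 ≡ 384 (mod 577)
172^128 ≡ 321 (mod 577)
172^256 ≡ 335 (mod 577)
172^288 = 172^(256+32) ≡ 576 (mod 577).
Result is 576 ≡ −1, so (749/577) = −1.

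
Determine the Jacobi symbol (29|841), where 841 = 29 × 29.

0

Reciprocity: 29 ≡ 1 and 841 ≡ 1 (mod 4), so (29/841) = +(841/29).
Reduce top mod 29: now compute (0/29).
Top reduces to 0: gcd > 1, so the symbol is 0.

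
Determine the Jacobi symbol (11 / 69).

1

Reciprocity: 11 ≡ 3 and 69 ≡ 1 (mod 4), so (11/69) = +(69/11).
Reduce top mod 11: now compute (3/11).
Reciprocity: 3 ≡ 3 and 11 ≡ 3 (mod 4), so (3/11) = −(11/3).
Reduce top mod 3: now compute (2/3).
Pull out 2: since 3 ≡ 3 (mod 8), (2/3) = -1.
Reached (1/3) = 1. Collecting the sign flips along the way, the symbol is +1.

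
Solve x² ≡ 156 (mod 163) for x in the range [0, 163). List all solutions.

51, 112

Since 163 ≡ 3 (mod 4), a square root of 156 is 156^((163+1)/4) = 156^41 mod 163.
Repeated squaring: 156^2≡49, 156^4≡119, 156^8≡143, 156^16≡74, 156^32≡97 (mod 163).
156^41 = 156^(32+8+1) ≡ 51 (mod 163).
Check: 51² = 2601 ≡ 156 (mod 163). The two roots are 51 and 112.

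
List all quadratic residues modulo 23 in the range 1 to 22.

Square k = 1,…,11 (k and 23−k give the same square):
1²=1, 2²=4, 3²=9, 4²=16, 5²≡2, 6²≡13, 7²≡3, 8²≡18, 9²≡12, 10²≡8, 11²≡6 (mod 23).
So the quadratic residues mod 23 are {1, 2, 3, 4, 6, 8, 9, 12, 13, 16, 18}.

1 2 3 4 6 8 9 12 13 16 18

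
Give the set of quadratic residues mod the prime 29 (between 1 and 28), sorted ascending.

Square k = 1,…,14 (k and 29−k give the same square):
1²=1, 2²=4, 3²=9, 4²=16, 5²=25, 6²≡7, 7²≡20, 8²≡6, 9²≡23, 10²≡13, 11²≡5, 12²≡28, 13²≡24, 14²≡22 (mod 29).
So the quadratic residues mod 29 are {1, 4, 5, 6, 7, 9, 13, 16, 20, 22, 23, 24, 25, 28}.

1,4,5,6,7,9,13,16,20,22,23,24,25,28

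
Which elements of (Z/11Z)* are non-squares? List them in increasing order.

Square k = 1,…,5 (k and 11−k give the same square):
1²=1, 2²=4, 3²=9, 4²≡5, 5²≡3 (mod 11).
The residues are {1, 3, 4, 5, 9}; the non-residues are the remaining 5 nonzero classes.

2 6 7 8 10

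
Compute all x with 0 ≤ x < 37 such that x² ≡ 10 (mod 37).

11, 26

37 ≡ 1 (mod 4), so we find a root by search.
Trying successive values, 11² = 121 ≡ 10 (mod 37). The other root is 37 − 11 = 26.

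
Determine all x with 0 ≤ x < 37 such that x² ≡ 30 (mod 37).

17, 20

37 ≡ 1 (mod 4), so we find a root by search.
Trying successive values, 17² = 289 ≡ 30 (mod 37). The other root is 37 − 17 = 20.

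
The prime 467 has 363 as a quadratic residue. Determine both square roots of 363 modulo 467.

Since 467 ≡ 3 (mod 4), a square root of 363 is 363^((467+1)/4) = 363^117 mod 467.
Repeated squaring: 363^2≡75, 363^4≡21, 363^8≡441, 363^16≡209, 363^32≡250, 363^64≡389 (mod 467).
363^117 = 363^(64+32+16+4+1) ≡ 425 (mod 467).
Check: 425² = 180625 ≡ 363 (mod 467). The two roots are 42 and 425.

42, 425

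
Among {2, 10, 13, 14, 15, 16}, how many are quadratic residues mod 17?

4

(2/17) = +1 → QR.
(10/17) = -1 → non-residue.
(13/17) = +1 → QR.
(14/17) = -1 → non-residue.
(15/17) = +1 → QR.
(16/17) = +1 → QR.
Total quadratic residues among the 6: 4.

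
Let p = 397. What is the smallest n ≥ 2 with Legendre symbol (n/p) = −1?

2

(2/397) = −1, so 2 is the smallest positive non-residue mod 397.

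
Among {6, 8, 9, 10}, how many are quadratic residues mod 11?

(6/11) = -1 → non-residue.
(8/11) = -1 → non-residue.
(9/11) = +1 → QR.
(10/11) = -1 → non-residue.
Total quadratic residues among the 4: 1.

1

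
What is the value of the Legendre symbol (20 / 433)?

Pull out 2^2: since 433 ≡ 1 (mod 8), (2/433) = +1, so (2/433)^2 = +1.
Reciprocity: 5 ≡ 1 and 433 ≡ 1 (mod 4), so (5/433) = +(433/5).
Reduce top mod 5: now compute (3/5).
Reciprocity: 3 ≡ 3 and 5 ≡ 1 (mod 4), so (3/5) = +(5/3).
Reduce top mod 3: now compute (2/3).
Pull out 2: since 3 ≡ 3 (mod 8), (2/3) = -1.
Reached (1/3) = 1. Collecting the sign flips along the way, the symbol is -1.

-1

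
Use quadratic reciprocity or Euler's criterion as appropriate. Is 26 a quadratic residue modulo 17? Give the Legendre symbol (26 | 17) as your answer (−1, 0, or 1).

1

First reduce: 26 ≡ 9 (mod 17).
Reciprocity: 9 ≡ 1 and 17 ≡ 1 (mod 4), so (9/17) = +(17/9).
Reduce top mod 9: now compute (8/9).
Pull out 2^3: since 9 ≡ 1 (mod 8), (2/9) = +1, so (2/9)^3 = +1.
Reached (1/9) = 1. Collecting the sign flips along the way, the symbol is +1.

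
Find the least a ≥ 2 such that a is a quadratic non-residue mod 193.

(2/193) = +1, so 2 is a residue.
(3/193) = +1, so 3 is a residue.
(4/193) = +1, so 4 is a residue.
(5/193) = −1, so 5 is the smallest positive non-residue mod 193.

5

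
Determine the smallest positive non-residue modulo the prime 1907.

(2/1907) = −1, so 2 is the smallest positive non-residue mod 1907.

2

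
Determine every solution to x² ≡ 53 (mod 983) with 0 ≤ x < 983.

439, 544

Since 983 ≡ 3 (mod 4), a square root of 53 is 53^((983+1)/4) = 53^246 mod 983.
Repeated squaring: 53^2≡843, 53^4≡923, 53^8≡651, 53^16≡128, 53^32≡656, 53^64≡765, 53^128≡340 (mod 983).
53^246 = 53^(128+64+32+16+4+2) ≡ 439 (mod 983).
Check: 439² = 192721 ≡ 53 (mod 983). The two roots are 439 and 544.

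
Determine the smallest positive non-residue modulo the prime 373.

2

(2/373) = −1, so 2 is the smallest positive non-residue mod 373.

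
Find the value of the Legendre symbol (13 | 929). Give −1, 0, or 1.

Reciprocity: 13 ≡ 1 and 929 ≡ 1 (mod 4), so (13/929) = +(929/13).
Reduce top mod 13: now compute (6/13).
Pull out 2: since 13 ≡ 5 (mod 8), (2/13) = -1.
Reciprocity: 3 ≡ 3 and 13 ≡ 1 (mod 4), so (3/13) = +(13/3).
Reduce top mod 3: now compute (1/3).
Reached (1/3) = 1. Collecting the sign flips along the way, the symbol is -1.

-1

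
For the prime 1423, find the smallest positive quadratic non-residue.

3

(2/1423) = +1, so 2 is a residue.
(3/1423) = −1, so 3 is the smallest positive non-residue mod 1423.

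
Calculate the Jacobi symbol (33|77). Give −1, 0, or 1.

0

Reciprocity: 33 ≡ 1 and 77 ≡ 1 (mod 4), so (33/77) = +(77/33).
Reduce top mod 33: now compute (11/33).
Reciprocity: 11 ≡ 3 and 33 ≡ 1 (mod 4), so (11/33) = +(33/11).
Reduce top mod 11: now compute (0/11).
Top reduces to 0: gcd > 1, so the symbol is 0.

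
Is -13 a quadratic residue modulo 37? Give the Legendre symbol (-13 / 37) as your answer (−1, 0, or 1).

-1

Euler's criterion: (-13/37) ≡ 24^18 (mod 37).
24^2 ≡ 21 (mod 37)
24^4 ≡ 34 (mod 37)
24^8 ≡ 9 (mod 37)
24^16 ≡ 7 (mod 37)
24^18 = 24^(16+2) ≡ 36 (mod 37).
Result is 36 ≡ −1, so (-13/37) = −1.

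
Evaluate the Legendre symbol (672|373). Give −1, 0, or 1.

Euler's criterion: (672/373) ≡ 299^186 (mod 373).
299^2 ≡ 254 (mod 373)
299^4 ≡ 360 (mod 373)
299^8 ≡ 169 (mod 373)
299^16 ≡ 213 (mod 373)
299^32 ≡ 236 (mod 373)
299^64 ≡ 119 (mod 373)
299^128 ≡ 360 (mod 373)
299^186 = 299^(128+32+16+8+2) ≡ 372 (mod 373).
Result is 372 ≡ −1, so (672/373) = −1.

-1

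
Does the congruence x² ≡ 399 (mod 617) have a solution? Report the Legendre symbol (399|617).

Euler's criterion: (399/617) ≡ 399^308 (mod 617).
399^2 ≡ 15 (mod 617)
399^4 ≡ 225 (mod 617)
399^8 ≡ 31 (mod 617)
399^16 ≡ 344 (mod 617)
399^32 ≡ 489 (mod 617)
399^64 ≡ 342 (mod 617)
399^128 ≡ 351 (mod 617)
399^256 ≡ 418 (mod 617)
399^308 = 399^(256+32+16+4) ≡ 616 (mod 617).
Result is 616 ≡ −1, so (399/617) = −1.

-1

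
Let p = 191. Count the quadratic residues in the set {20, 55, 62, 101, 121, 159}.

2

(20/191) = +1 → QR.
(55/191) = -1 → non-residue.
(62/191) = -1 → non-residue.
(101/191) = -1 → non-residue.
(121/191) = +1 → QR.
(159/191) = -1 → non-residue.
Total quadratic residues among the 6: 2.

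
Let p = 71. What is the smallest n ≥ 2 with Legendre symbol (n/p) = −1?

7

(2/71) = +1, so 2 is a residue.
(3/71) = +1, so 3 is a residue.
(4/71) = +1, so 4 is a residue.
(5/71) = +1, so 5 is a residue.
(6/71) = +1, so 6 is a residue.
(7/71) = −1, so 7 is the smallest positive non-residue mod 71.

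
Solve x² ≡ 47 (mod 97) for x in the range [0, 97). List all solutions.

97 ≡ 1 (mod 4), so we find a root by search.
Trying successive values, 12² = 144 ≡ 47 (mod 97). The other root is 97 − 12 = 85.

12, 85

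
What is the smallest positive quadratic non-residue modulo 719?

11

(2/719) = +1, so 2 is a residue.
(3/719) = +1, so 3 is a residue.
(4/719) = +1, so 4 is a residue.
(5/719) = +1, so 5 is a residue.
(6/719) = +1, so 6 is a residue.
(7/719) = +1, so 7 is a residue.
(8/719) = +1, so 8 is a residue.
(9/719) = +1, so 9 is a residue.
(10/719) = +1, so 10 is a residue.
(11/719) = −1, so 11 is the smallest positive non-residue mod 719.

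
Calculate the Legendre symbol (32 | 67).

Pull out 2^5: since 67 ≡ 3 (mod 8), (2/67) = -1, so (2/67)^5 = -1.
Reached (1/67) = 1. Collecting the sign flips along the way, the symbol is -1.

-1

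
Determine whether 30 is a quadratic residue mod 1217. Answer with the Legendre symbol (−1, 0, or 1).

1

Pull out 2: since 1217 ≡ 1 (mod 8), (2/1217) = +1.
Reciprocity: 15 ≡ 3 and 1217 ≡ 1 (mod 4), so (15/1217) = +(1217/15).
Reduce top mod 15: now compute (2/15).
Pull out 2: since 15 ≡ 7 (mod 8), (2/15) = +1.
Reached (1/15) = 1. Collecting the sign flips along the way, the symbol is +1.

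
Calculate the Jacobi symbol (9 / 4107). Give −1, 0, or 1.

0

Reciprocity: 9 ≡ 1 and 4107 ≡ 3 (mod 4), so (9/4107) = +(4107/9).
Reduce top mod 9: now compute (3/9).
Reciprocity: 3 ≡ 3 and 9 ≡ 1 (mod 4), so (3/9) = +(9/3).
Reduce top mod 3: now compute (0/3).
Top reduces to 0: gcd > 1, so the symbol is 0.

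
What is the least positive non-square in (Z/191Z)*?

7

(2/191) = +1, so 2 is a residue.
(3/191) = +1, so 3 is a residue.
(4/191) = +1, so 4 is a residue.
(5/191) = +1, so 5 is a residue.
(6/191) = +1, so 6 is a residue.
(7/191) = −1, so 7 is the smallest positive non-residue mod 191.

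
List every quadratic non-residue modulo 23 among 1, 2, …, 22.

5, 7, 10, 11, 14, 15, 17, 19, 20, 21, 22

Square k = 1,…,11 (k and 23−k give the same square):
1²=1, 2²=4, 3²=9, 4²=16, 5²≡2, 6²≡13, 7²≡3, 8²≡18, 9²≡12, 10²≡8, 11²≡6 (mod 23).
The residues are {1, 2, 3, 4, 6, 8, 9, 12, 13, 16, 18}; the non-residues are the remaining 11 nonzero classes.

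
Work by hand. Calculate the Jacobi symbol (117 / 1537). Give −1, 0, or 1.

Reciprocity: 117 ≡ 1 and 1537 ≡ 1 (mod 4), so (117/1537) = +(1537/117).
Reduce top mod 117: now compute (16/117).
Pull out 2^4: since 117 ≡ 5 (mod 8), (2/117) = -1, so (2/117)^4 = +1.
Reached (1/117) = 1. Collecting the sign flips along the way, the symbol is +1.

1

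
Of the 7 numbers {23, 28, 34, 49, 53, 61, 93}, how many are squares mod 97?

4

(23/97) = -1 → non-residue.
(28/97) = -1 → non-residue.
(34/97) = -1 → non-residue.
(49/97) = +1 → QR.
(53/97) = +1 → QR.
(61/97) = +1 → QR.
(93/97) = +1 → QR.
Total quadratic residues among the 7: 4.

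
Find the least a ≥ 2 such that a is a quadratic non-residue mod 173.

(2/173) = −1, so 2 is the smallest positive non-residue mod 173.

2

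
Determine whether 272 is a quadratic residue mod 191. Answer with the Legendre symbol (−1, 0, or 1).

1

First reduce: 272 ≡ 81 (mod 191).
Reciprocity: 81 ≡ 1 and 191 ≡ 3 (mod 4), so (81/191) = +(191/81).
Reduce top mod 81: now compute (29/81).
Reciprocity: 29 ≡ 1 and 81 ≡ 1 (mod 4), so (29/81) = +(81/29).
Reduce top mod 29: now compute (23/29).
Reciprocity: 23 ≡ 3 and 29 ≡ 1 (mod 4), so (23/29) = +(29/23).
Reduce top mod 23: now compute (6/23).
Pull out 2: since 23 ≡ 7 (mod 8), (2/23) = +1.
Reciprocity: 3 ≡ 3 and 23 ≡ 3 (mod 4), so (3/23) = −(23/3).
Reduce top mod 3: now compute (2/3).
Pull out 2: since 3 ≡ 3 (mod 8), (2/3) = -1.
Reached (1/3) = 1. Collecting the sign flips along the way, the symbol is +1.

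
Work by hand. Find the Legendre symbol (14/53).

-1

Pull out 2: since 53 ≡ 5 (mod 8), (2/53) = -1.
Reciprocity: 7 ≡ 3 and 53 ≡ 1 (mod 4), so (7/53) = +(53/7).
Reduce top mod 7: now compute (4/7).
Pull out 2^2: since 7 ≡ 7 (mod 8), (2/7) = +1, so (2/7)^2 = +1.
Reached (1/7) = 1. Collecting the sign flips along the way, the symbol is -1.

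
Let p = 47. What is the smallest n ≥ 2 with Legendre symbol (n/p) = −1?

5

(2/47) = +1, so 2 is a residue.
(3/47) = +1, so 3 is a residue.
(4/47) = +1, so 4 is a residue.
(5/47) = −1, so 5 is the smallest positive non-residue mod 47.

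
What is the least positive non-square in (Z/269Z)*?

2

(2/269) = −1, so 2 is the smallest positive non-residue mod 269.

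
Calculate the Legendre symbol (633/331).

First reduce: 633 ≡ 302 (mod 331).
Pull out 2: since 331 ≡ 3 (mod 8), (2/331) = -1.
Reciprocity: 151 ≡ 3 and 331 ≡ 3 (mod 4), so (151/331) = −(331/151).
Reduce top mod 151: now compute (29/151).
Reciprocity: 29 ≡ 1 and 151 ≡ 3 (mod 4), so (29/151) = +(151/29).
Reduce top mod 29: now compute (6/29).
Pull out 2: since 29 ≡ 5 (mod 8), (2/29) = -1.
Reciprocity: 3 ≡ 3 and 29 ≡ 1 (mod 4), so (3/29) = +(29/3).
Reduce top mod 3: now compute (2/3).
Pull out 2: since 3 ≡ 3 (mod 8), (2/3) = -1.
Reached (1/3) = 1. Collecting the sign flips along the way, the symbol is +1.

1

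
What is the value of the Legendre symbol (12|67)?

-1

Euler's criterion: (12/67) ≡ 12^33 (mod 67).
12^2 ≡ 10 (mod 67)
12^4 ≡ 33 (mod 67)
12^8 ≡ 17 (mod 67)
12^16 ≡ 21 (mod 67)
12^32 ≡ 39 (mod 67)
12^33 = 12^(32+1) ≡ 66 (mod 67).
Result is 66 ≡ −1, so (12/67) = −1.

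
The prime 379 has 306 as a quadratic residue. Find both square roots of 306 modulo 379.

Since 379 ≡ 3 (mod 4), a square root of 306 is 306^((379+1)/4) = 306^95 mod 379.
Repeated squaring: 306^2≡23, 306^4≡150, 306^8≡139, 306^16≡371, 306^32≡64, 306^64≡306 (mod 379).
306^95 = 306^(64+16+8+4+2+1) ≡ 64 (mod 379).
Check: 64² = 4096 ≡ 306 (mod 379). The two roots are 64 and 315.

64, 315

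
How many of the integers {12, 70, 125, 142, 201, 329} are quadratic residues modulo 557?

(12/557) = -1 → non-residue.
(70/557) = +1 → QR.
(125/557) = -1 → non-residue.
(142/557) = -1 → non-residue.
(201/557) = -1 → non-residue.
(329/557) = -1 → non-residue.
Total quadratic residues among the 6: 1.

1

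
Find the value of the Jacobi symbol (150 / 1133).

Pull out 2: since 1133 ≡ 5 (mod 8), (2/1133) = -1.
Reciprocity: 75 ≡ 3 and 1133 ≡ 1 (mod 4), so (75/1133) = +(1133/75).
Reduce top mod 75: now compute (8/75).
Pull out 2^3: since 75 ≡ 3 (mod 8), (2/75) = -1, so (2/75)^3 = -1.
Reached (1/75) = 1. Collecting the sign flips along the way, the symbol is +1.

1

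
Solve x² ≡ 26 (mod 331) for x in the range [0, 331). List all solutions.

Since 331 ≡ 3 (mod 4), a square root of 26 is 26^((331+1)/4) = 26^83 mod 331.
Repeated squaring: 26^2≡14, 26^4≡196, 26^8≡20, 26^16≡69, 26^32≡127, 26^64≡241 (mod 331).
26^83 = 26^(64+16+2+1) ≡ 290 (mod 331).
Check: 290² = 84100 ≡ 26 (mod 331). The two roots are 41 and 290.

41, 290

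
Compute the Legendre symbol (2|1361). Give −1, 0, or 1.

Pull out 2: since 1361 ≡ 1 (mod 8), (2/1361) = +1.
Reached (1/1361) = 1. Collecting the sign flips along the way, the symbol is +1.

1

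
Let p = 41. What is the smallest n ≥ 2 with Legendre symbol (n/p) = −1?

3

(2/41) = +1, so 2 is a residue.
(3/41) = −1, so 3 is the smallest positive non-residue mod 41.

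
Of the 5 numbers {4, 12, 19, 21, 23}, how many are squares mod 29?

(4/29) = +1 → QR.
(12/29) = -1 → non-residue.
(19/29) = -1 → non-residue.
(21/29) = -1 → non-residue.
(23/29) = +1 → QR.
Total quadratic residues among the 5: 2.

2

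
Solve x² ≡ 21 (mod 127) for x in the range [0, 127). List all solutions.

23, 104

Since 127 ≡ 3 (mod 4), a square root of 21 is 21^((127+1)/4) = 21^32 mod 127.
Repeated squaring: 21^2≡60, 21^4≡44, 21^8≡31, 21^16≡72, 21^32≡104 (mod 127).
21^32 = 21^(32) ≡ 104 (mod 127).
Check: 104² = 10816 ≡ 21 (mod 127). The two roots are 23 and 104.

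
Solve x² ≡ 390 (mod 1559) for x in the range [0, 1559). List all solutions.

Since 1559 ≡ 3 (mod 4), a square root of 390 is 390^((1559+1)/4) = 390^390 mod 1559.
Repeated squaring: 390^2≡877, 390^4≡542, 390^8≡672, 390^16≡1033, 390^32≡733, 390^64≡993, 390^128≡761, 390^256≡732 (mod 1559).
390^390 = 390^(256+128+4+2) ≡ 780 (mod 1559).
Check: 780² = 608400 ≡ 390 (mod 1559). The two roots are 779 and 780.

779, 780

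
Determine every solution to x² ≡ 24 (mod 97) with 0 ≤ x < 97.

97 ≡ 1 (mod 4), so we find a root by search.
Trying successive values, 11² = 121 ≡ 24 (mod 97). The other root is 97 − 11 = 86.

11, 86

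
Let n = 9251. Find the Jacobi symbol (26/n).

Pull out 2: since 9251 ≡ 3 (mod 8), (2/9251) = -1.
Reciprocity: 13 ≡ 1 and 9251 ≡ 3 (mod 4), so (13/9251) = +(9251/13).
Reduce top mod 13: now compute (8/13).
Pull out 2^3: since 13 ≡ 5 (mod 8), (2/13) = -1, so (2/13)^3 = -1.
Reached (1/13) = 1. Collecting the sign flips along the way, the symbol is +1.

1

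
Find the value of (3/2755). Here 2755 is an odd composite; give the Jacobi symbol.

-1

Reciprocity: 3 ≡ 3 and 2755 ≡ 3 (mod 4), so (3/2755) = −(2755/3).
Reduce top mod 3: now compute (1/3).
Reached (1/3) = 1. Collecting the sign flips along the way, the symbol is -1.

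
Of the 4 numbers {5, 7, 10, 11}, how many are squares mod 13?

(5/13) = -1 → non-residue.
(7/13) = -1 → non-residue.
(10/13) = +1 → QR.
(11/13) = -1 → non-residue.
Total quadratic residues among the 4: 1.

1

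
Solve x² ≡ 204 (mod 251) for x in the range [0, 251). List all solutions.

63, 188

Since 251 ≡ 3 (mod 4), a square root of 204 is 204^((251+1)/4) = 204^63 mod 251.
Repeated squaring: 204^2≡201, 204^4≡241, 204^8≡100, 204^16≡211, 204^32≡94 (mod 251).
204^63 = 204^(32+16+8+4+2+1) ≡ 63 (mod 251).
Check: 63² = 3969 ≡ 204 (mod 251). The two roots are 63 and 188.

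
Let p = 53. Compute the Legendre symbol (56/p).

-1

Euler's criterion: (56/53) ≡ 3^26 (mod 53).
3^2 ≡ 9 (mod 53)
3^4 ≡ 28 (mod 53)
3^8 ≡ 42 (mod 53)
3^16 ≡ 15 (mod 53)
3^26 = 3^(16+8+2) ≡ 52 (mod 53).
Result is 52 ≡ −1, so (56/53) = −1.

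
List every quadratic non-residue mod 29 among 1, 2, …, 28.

Square k = 1,…,14 (k and 29−k give the same square):
1²=1, 2²=4, 3²=9, 4²=16, 5²=25, 6²≡7, 7²≡20, 8²≡6, 9²≡23, 10²≡13, 11²≡5, 12²≡28, 13²≡24, 14²≡22 (mod 29).
The residues are {1, 4, 5, 6, 7, 9, 13, 16, 20, 22, 23, 24, 25, 28}; the non-residues are the remaining 14 nonzero classes.

2, 3, 8, 10, 11, 12, 14, 15, 17, 18, 19, 21, 26, 27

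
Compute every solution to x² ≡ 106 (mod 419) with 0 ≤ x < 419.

Since 419 ≡ 3 (mod 4), a square root of 106 is 106^((419+1)/4) = 106^105 mod 419.
Repeated squaring: 106^2≡342, 106^4≡63, 106^8≡198, 106^16≡237, 106^32≡23, 106^64≡110 (mod 419).
106^105 = 106^(64+32+8+1) ≡ 189 (mod 419).
Check: 189² = 35721 ≡ 106 (mod 419). The two roots are 189 and 230.

189, 230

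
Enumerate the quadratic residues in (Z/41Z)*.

Square k = 1,…,20 (k and 41−k give the same square):
1²=1, 2²=4, 3²=9, 4²=16, 5²=25, 6²=36, 7²≡8, 8²≡23, 9²≡40, 10²≡18, 11²≡39, 12²≡21, 13²≡5, 14²≡32, 15²≡20, 16²≡10, 17²≡2, 18²≡37, 19²≡33, 20²≡31 (mod 41).
So the quadratic residues mod 41 are {1, 2, 4, 5, 8, 9, 10, 16, 18, 20, 21, 23, 25, 31, 32, 33, 36, 37, 39, 40}.

1, 2, 4, 5, 8, 9, 10, 16, 18, 20, 21, 23, 25, 31, 32, 33, 36, 37, 39, 40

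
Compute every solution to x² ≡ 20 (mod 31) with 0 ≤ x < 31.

Since 31 ≡ 3 (mod 4), a square root of 20 is 20^((31+1)/4) = 20^8 mod 31.
Repeated squaring: 20^2≡28, 20^4≡9, 20^8≡19 (mod 31).
20^8 = 20^(8) ≡ 19 (mod 31).
Check: 19² = 361 ≡ 20 (mod 31). The two roots are 12 and 19.

12, 19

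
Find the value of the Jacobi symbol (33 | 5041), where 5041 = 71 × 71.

Reciprocity: 33 ≡ 1 and 5041 ≡ 1 (mod 4), so (33/5041) = +(5041/33).
Reduce top mod 33: now compute (25/33).
Reciprocity: 25 ≡ 1 and 33 ≡ 1 (mod 4), so (25/33) = +(33/25).
Reduce top mod 25: now compute (8/25).
Pull out 2^3: since 25 ≡ 1 (mod 8), (2/25) = +1, so (2/25)^3 = +1.
Reached (1/25) = 1. Collecting the sign flips along the way, the symbol is +1.

1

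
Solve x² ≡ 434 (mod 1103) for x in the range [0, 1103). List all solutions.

Since 1103 ≡ 3 (mod 4), a square root of 434 is 434^((1103+1)/4) = 434^276 mod 1103.
Repeated squaring: 434^2≡846, 434^4≡972, 434^8≡616, 434^16≡24, 434^32≡576, 434^64≡876, 434^128≡791, 434^256≡280 (mod 1103).
434^276 = 434^(256+16+4) ≡ 977 (mod 1103).
Check: 977² = 954529 ≡ 434 (mod 1103). The two roots are 126 and 977.

126, 977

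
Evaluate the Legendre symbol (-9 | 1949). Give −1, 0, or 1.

1

First reduce: -9 ≡ 1940 (mod 1949).
Pull out 2^2: since 1949 ≡ 5 (mod 8), (2/1949) = -1, so (2/1949)^2 = +1.
Reciprocity: 485 ≡ 1 and 1949 ≡ 1 (mod 4), so (485/1949) = +(1949/485).
Reduce top mod 485: now compute (9/485).
Reciprocity: 9 ≡ 1 and 485 ≡ 1 (mod 4), so (9/485) = +(485/9).
Reduce top mod 9: now compute (8/9).
Pull out 2^3: since 9 ≡ 1 (mod 8), (2/9) = +1, so (2/9)^3 = +1.
Reached (1/9) = 1. Collecting the sign flips along the way, the symbol is +1.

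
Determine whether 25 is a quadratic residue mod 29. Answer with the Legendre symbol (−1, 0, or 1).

Reciprocity: 25 ≡ 1 and 29 ≡ 1 (mod 4), so (25/29) = +(29/25).
Reduce top mod 25: now compute (4/25).
Pull out 2^2: since 25 ≡ 1 (mod 8), (2/25) = +1, so (2/25)^2 = +1.
Reached (1/25) = 1. Collecting the sign flips along the way, the symbol is +1.

1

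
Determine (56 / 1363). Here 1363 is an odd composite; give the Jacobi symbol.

Pull out 2^3: since 1363 ≡ 3 (mod 8), (2/1363) = -1, so (2/1363)^3 = -1.
Reciprocity: 7 ≡ 3 and 1363 ≡ 3 (mod 4), so (7/1363) = −(1363/7).
Reduce top mod 7: now compute (5/7).
Reciprocity: 5 ≡ 1 and 7 ≡ 3 (mod 4), so (5/7) = +(7/5).
Reduce top mod 5: now compute (2/5).
Pull out 2: since 5 ≡ 5 (mod 8), (2/5) = -1.
Reached (1/5) = 1. Collecting the sign flips along the way, the symbol is -1.

-1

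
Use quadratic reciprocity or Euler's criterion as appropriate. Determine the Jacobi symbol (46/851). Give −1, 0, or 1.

Pull out 2: since 851 ≡ 3 (mod 8), (2/851) = -1.
Reciprocity: 23 ≡ 3 and 851 ≡ 3 (mod 4), so (23/851) = −(851/23).
Reduce top mod 23: now compute (0/23).
Top reduces to 0: gcd > 1, so the symbol is 0.

0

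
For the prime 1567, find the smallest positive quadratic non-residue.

3

(2/1567) = +1, so 2 is a residue.
(3/1567) = −1, so 3 is the smallest positive non-residue mod 1567.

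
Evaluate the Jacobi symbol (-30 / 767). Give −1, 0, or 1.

1

First reduce: -30 ≡ 737 (mod 767).
Reciprocity: 737 ≡ 1 and 767 ≡ 3 (mod 4), so (737/767) = +(767/737).
Reduce top mod 737: now compute (30/737).
Pull out 2: since 737 ≡ 1 (mod 8), (2/737) = +1.
Reciprocity: 15 ≡ 3 and 737 ≡ 1 (mod 4), so (15/737) = +(737/15).
Reduce top mod 15: now compute (2/15).
Pull out 2: since 15 ≡ 7 (mod 8), (2/15) = +1.
Reached (1/15) = 1. Collecting the sign flips along the way, the symbol is +1.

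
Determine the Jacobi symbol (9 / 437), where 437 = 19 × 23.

Reciprocity: 9 ≡ 1 and 437 ≡ 1 (mod 4), so (9/437) = +(437/9).
Reduce top mod 9: now compute (5/9).
Reciprocity: 5 ≡ 1 and 9 ≡ 1 (mod 4), so (5/9) = +(9/5).
Reduce top mod 5: now compute (4/5).
Pull out 2^2: since 5 ≡ 5 (mod 8), (2/5) = -1, so (2/5)^2 = +1.
Reached (1/5) = 1. Collecting the sign flips along the way, the symbol is +1.

1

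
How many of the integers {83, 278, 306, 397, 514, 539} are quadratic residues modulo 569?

3

(83/569) = -1 → non-residue.
(278/569) = +1 → QR.
(306/569) = +1 → QR.
(397/569) = +1 → QR.
(514/569) = -1 → non-residue.
(539/569) = -1 → non-residue.
Total quadratic residues among the 6: 3.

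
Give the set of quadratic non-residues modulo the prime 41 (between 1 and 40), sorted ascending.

Square k = 1,…,20 (k and 41−k give the same square):
1²=1, 2²=4, 3²=9, 4²=16, 5²=25, 6²=36, 7²≡8, 8²≡23, 9²≡40, 10²≡18, 11²≡39, 12²≡21, 13²≡5, 14²≡32, 15²≡20, 16²≡10, 17²≡2, 18²≡37, 19²≡33, 20²≡31 (mod 41).
The residues are {1, 2, 4, 5, 8, 9, 10, 16, 18, 20, 21, 23, 25, 31, 32, 33, 36, 37, 39, 40}; the non-residues are the remaining 20 nonzero classes.

3, 6, 7, 11, 12, 13, 14, 15, 17, 19, 22, 24, 26, 27, 28, 29, 30, 34, 35, 38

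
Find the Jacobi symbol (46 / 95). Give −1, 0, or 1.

Pull out 2: since 95 ≡ 7 (mod 8), (2/95) = +1.
Reciprocity: 23 ≡ 3 and 95 ≡ 3 (mod 4), so (23/95) = −(95/23).
Reduce top mod 23: now compute (3/23).
Reciprocity: 3 ≡ 3 and 23 ≡ 3 (mod 4), so (3/23) = −(23/3).
Reduce top mod 3: now compute (2/3).
Pull out 2: since 3 ≡ 3 (mod 8), (2/3) = -1.
Reached (1/3) = 1. Collecting the sign flips along the way, the symbol is -1.

-1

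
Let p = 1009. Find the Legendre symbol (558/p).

Pull out 2: since 1009 ≡ 1 (mod 8), (2/1009) = +1.
Reciprocity: 279 ≡ 3 and 1009 ≡ 1 (mod 4), so (279/1009) = +(1009/279).
Reduce top mod 279: now compute (172/279).
Pull out 2^2: since 279 ≡ 7 (mod 8), (2/279) = +1, so (2/279)^2 = +1.
Reciprocity: 43 ≡ 3 and 279 ≡ 3 (mod 4), so (43/279) = −(279/43).
Reduce top mod 43: now compute (21/43).
Reciprocity: 21 ≡ 1 and 43 ≡ 3 (mod 4), so (21/43) = +(43/21).
Reduce top mod 21: now compute (1/21).
Reached (1/21) = 1. Collecting the sign flips along the way, the symbol is -1.

-1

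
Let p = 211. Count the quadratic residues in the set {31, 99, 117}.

(31/211) = -1 → non-residue.
(99/211) = +1 → QR.
(117/211) = +1 → QR.
Total quadratic residues among the 3: 2.

2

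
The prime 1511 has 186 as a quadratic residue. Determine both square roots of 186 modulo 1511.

Since 1511 ≡ 3 (mod 4), a square root of 186 is 186^((1511+1)/4) = 186^378 mod 1511.
Repeated squaring: 186^2≡1354, 186^4≡473, 186^8≡101, 186^16≡1135, 186^32≡853, 186^64≡818, 186^128≡1262, 186^256≡50 (mod 1511).
186^378 = 186^(256+64+32+16+8+2) ≡ 832 (mod 1511).
Check: 832² = 692224 ≡ 186 (mod 1511). The two roots are 679 and 832.

679, 832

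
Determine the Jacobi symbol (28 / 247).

-1

Pull out 2^2: since 247 ≡ 7 (mod 8), (2/247) = +1, so (2/247)^2 = +1.
Reciprocity: 7 ≡ 3 and 247 ≡ 3 (mod 4), so (7/247) = −(247/7).
Reduce top mod 7: now compute (2/7).
Pull out 2: since 7 ≡ 7 (mod 8), (2/7) = +1.
Reached (1/7) = 1. Collecting the sign flips along the way, the symbol is -1.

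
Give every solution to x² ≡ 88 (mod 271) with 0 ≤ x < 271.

Since 271 ≡ 3 (mod 4), a square root of 88 is 88^((271+1)/4) = 88^68 mod 271.
Repeated squaring: 88^2≡156, 88^4≡217, 88^8≡206, 88^16≡160, 88^32≡126, 88^64≡158 (mod 271).
88^68 = 88^(64+4) ≡ 140 (mod 271).
Check: 140² = 19600 ≡ 88 (mod 271). The two roots are 131 and 140.

131, 140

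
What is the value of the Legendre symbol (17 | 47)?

1

Euler's criterion: (17/47) ≡ 17^23 (mod 47).
17^2 ≡ 7 (mod 47)
17^4 ≡ 2 (mod 47)
17^8 ≡ 4 (mod 47)
17^16 ≡ 16 (mod 47)
17^23 = 17^(16+4+2+1) ≡ 1 (mod 47).
Result is 1, so (17/47) = 1.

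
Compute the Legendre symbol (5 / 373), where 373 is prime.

-1

Euler's criterion: (5/373) ≡ 5^186 (mod 373).
5^2 ≡ 25 (mod 373)
5^4 ≡ 252 (mod 373)
5^8 ≡ 94 (mod 373)
5^16 ≡ 257 (mod 373)
5^32 ≡ 28 (mod 373)
5^64 ≡ 38 (mod 373)
5^128 ≡ 325 (mod 373)
5^186 = 5^(128+32+16+8+2) ≡ 372 (mod 373).
Result is 372 ≡ −1, so (5/373) = −1.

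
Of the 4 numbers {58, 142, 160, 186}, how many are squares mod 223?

(58/223) = +1 → QR.
(142/223) = -1 → non-residue.
(160/223) = -1 → non-residue.
(186/223) = -1 → non-residue.
Total quadratic residues among the 4: 1.

1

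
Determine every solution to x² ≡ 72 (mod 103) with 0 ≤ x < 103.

22, 81

Since 103 ≡ 3 (mod 4), a square root of 72 is 72^((103+1)/4) = 72^26 mod 103.
Repeated squaring: 72^2≡34, 72^4≡23, 72^8≡14, 72^16≡93 (mod 103).
72^26 = 72^(16+8+2) ≡ 81 (mod 103).
Check: 81² = 6561 ≡ 72 (mod 103). The two roots are 22 and 81.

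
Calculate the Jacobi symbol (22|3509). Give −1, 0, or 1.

0

Pull out 2: since 3509 ≡ 5 (mod 8), (2/3509) = -1.
Reciprocity: 11 ≡ 3 and 3509 ≡ 1 (mod 4), so (11/3509) = +(3509/11).
Reduce top mod 11: now compute (0/11).
Top reduces to 0: gcd > 1, so the symbol is 0.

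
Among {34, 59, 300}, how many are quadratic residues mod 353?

1

(34/353) = +1 → QR.
(59/353) = -1 → non-residue.
(300/353) = -1 → non-residue.
Total quadratic residues among the 3: 1.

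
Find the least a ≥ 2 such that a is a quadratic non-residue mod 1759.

(2/1759) = +1, so 2 is a residue.
(3/1759) = −1, so 3 is the smallest positive non-residue mod 1759.

3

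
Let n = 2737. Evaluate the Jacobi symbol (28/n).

Pull out 2^2: since 2737 ≡ 1 (mod 8), (2/2737) = +1, so (2/2737)^2 = +1.
Reciprocity: 7 ≡ 3 and 2737 ≡ 1 (mod 4), so (7/2737) = +(2737/7).
Reduce top mod 7: now compute (0/7).
Top reduces to 0: gcd > 1, so the symbol is 0.

0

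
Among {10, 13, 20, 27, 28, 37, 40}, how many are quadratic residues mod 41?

4

(10/41) = +1 → QR.
(13/41) = -1 → non-residue.
(20/41) = +1 → QR.
(27/41) = -1 → non-residue.
(28/41) = -1 → non-residue.
(37/41) = +1 → QR.
(40/41) = +1 → QR.
Total quadratic residues among the 7: 4.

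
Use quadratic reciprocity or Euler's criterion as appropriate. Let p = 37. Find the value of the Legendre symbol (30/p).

1

Euler's criterion: (30/37) ≡ 30^18 (mod 37).
30^2 ≡ 12 (mod 37)
30^4 ≡ 33 (mod 37)
30^8 ≡ 16 (mod 37)
30^16 ≡ 34 (mod 37)
30^18 = 30^(16+2) ≡ 1 (mod 37).
Result is 1, so (30/37) = 1.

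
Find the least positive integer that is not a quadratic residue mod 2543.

(2/2543) = +1, so 2 is a residue.
(3/2543) = +1, so 3 is a residue.
(4/2543) = +1, so 4 is a residue.
(5/2543) = −1, so 5 is the smallest positive non-residue mod 2543.

5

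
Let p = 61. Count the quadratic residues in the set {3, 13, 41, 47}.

4

(3/61) = +1 → QR.
(13/61) = +1 → QR.
(41/61) = +1 → QR.
(47/61) = +1 → QR.
Total quadratic residues among the 4: 4.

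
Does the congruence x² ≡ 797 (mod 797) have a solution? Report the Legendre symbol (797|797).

0

First reduce: 797 ≡ 0 (mod 797).
Top reduces to 0: gcd > 1, so the symbol is 0.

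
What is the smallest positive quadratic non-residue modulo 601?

(2/601) = +1, so 2 is a residue.
(3/601) = +1, so 3 is a residue.
(4/601) = +1, so 4 is a residue.
(5/601) = +1, so 5 is a residue.
(6/601) = +1, so 6 is a residue.
(7/601) = −1, so 7 is the smallest positive non-residue mod 601.

7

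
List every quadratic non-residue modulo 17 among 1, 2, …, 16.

3 5 6 7 10 11 12 14

Square k = 1,…,8 (k and 17−k give the same square):
1²=1, 2²=4, 3²=9, 4²=16, 5²≡8, 6²≡2, 7²≡15, 8²≡13 (mod 17).
The residues are {1, 2, 4, 8, 9, 13, 15, 16}; the non-residues are the remaining 8 nonzero classes.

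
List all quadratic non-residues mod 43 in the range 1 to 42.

Square k = 1,…,21 (k and 43−k give the same square):
1²=1, 2²=4, 3²=9, 4²=16, 5²=25, 6²=36, 7²≡6, 8²≡21, 9²≡38, 10²≡14, 11²≡35, 12²≡15, 13²≡40, 14²≡24, 15²≡10, 16²≡41, 17²≡31, 18²≡23, 19²≡17, 20²≡13, 21²≡11 (mod 43).
The residues are {1, 4, 6, 9, 10, 11, 13, 14, 15, 16, 17, 21, 23, 24, 25, 31, 35, 36, 38, 40, 41}; the non-residues are the remaining 21 nonzero classes.

2,3,5,7,8,12,18,19,20,22,26,27,28,29,30,32,33,34,37,39,42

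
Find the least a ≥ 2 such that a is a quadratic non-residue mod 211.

2

(2/211) = −1, so 2 is the smallest positive non-residue mod 211.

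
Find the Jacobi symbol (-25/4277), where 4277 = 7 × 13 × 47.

1

First reduce: -25 ≡ 4252 (mod 4277).
Pull out 2^2: since 4277 ≡ 5 (mod 8), (2/4277) = -1, so (2/4277)^2 = +1.
Reciprocity: 1063 ≡ 3 and 4277 ≡ 1 (mod 4), so (1063/4277) = +(4277/1063).
Reduce top mod 1063: now compute (25/1063).
Reciprocity: 25 ≡ 1 and 1063 ≡ 3 (mod 4), so (25/1063) = +(1063/25).
Reduce top mod 25: now compute (13/25).
Reciprocity: 13 ≡ 1 and 25 ≡ 1 (mod 4), so (13/25) = +(25/13).
Reduce top mod 13: now compute (12/13).
Pull out 2^2: since 13 ≡ 5 (mod 8), (2/13) = -1, so (2/13)^2 = +1.
Reciprocity: 3 ≡ 3 and 13 ≡ 1 (mod 4), so (3/13) = +(13/3).
Reduce top mod 3: now compute (1/3).
Reached (1/3) = 1. Collecting the sign flips along the way, the symbol is +1.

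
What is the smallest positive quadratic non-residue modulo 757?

2

(2/757) = −1, so 2 is the smallest positive non-residue mod 757.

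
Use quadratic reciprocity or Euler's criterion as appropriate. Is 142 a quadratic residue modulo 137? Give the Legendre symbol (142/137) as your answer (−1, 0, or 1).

-1

First reduce: 142 ≡ 5 (mod 137).
Reciprocity: 5 ≡ 1 and 137 ≡ 1 (mod 4), so (5/137) = +(137/5).
Reduce top mod 5: now compute (2/5).
Pull out 2: since 5 ≡ 5 (mod 8), (2/5) = -1.
Reached (1/5) = 1. Collecting the sign flips along the way, the symbol is -1.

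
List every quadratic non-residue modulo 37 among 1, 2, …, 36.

Square k = 1,…,18 (k and 37−k give the same square):
1²=1, 2²=4, 3²=9, 4²=16, 5²=25, 6²=36, 7²≡12, 8²≡27, 9²≡7, 10²≡26, 11²≡10, 12²≡33, 13²≡21, 14²≡11, 15²≡3, 16²≡34, 17²≡30, 18²≡28 (mod 37).
The residues are {1, 3, 4, 7, 9, 10, 11, 12, 16, 21, 25, 26, 27, 28, 30, 33, 34, 36}; the non-residues are the remaining 18 nonzero classes.

2, 5, 6, 8, 13, 14, 15, 17, 18, 19, 20, 22, 23, 24, 29, 31, 32, 35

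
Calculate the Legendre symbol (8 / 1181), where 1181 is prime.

-1

Pull out 2^3: since 1181 ≡ 5 (mod 8), (2/1181) = -1, so (2/1181)^3 = -1.
Reached (1/1181) = 1. Collecting the sign flips along the way, the symbol is -1.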